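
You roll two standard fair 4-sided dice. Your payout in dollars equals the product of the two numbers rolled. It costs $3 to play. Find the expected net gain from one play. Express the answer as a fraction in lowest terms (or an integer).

13/4 dollars

Distribution of the product of the two numbers rolled: 1 w.p. 1/16, 2 w.p. 1/8, 3 w.p. 1/8, 4 w.p. 3/16, 6 w.p. 1/8, 8 w.p. 1/8, …
E[payout] = (1/16)·1 + (1/8)·2 + (1/8)·3 + (3/16)·4 + (1/8)·6 + (1/8)·8 + (1/16)·9 + (1/8)·12 + (1/16)·16 = 25/4
Expected profit = 25/4 − 3 = 13/4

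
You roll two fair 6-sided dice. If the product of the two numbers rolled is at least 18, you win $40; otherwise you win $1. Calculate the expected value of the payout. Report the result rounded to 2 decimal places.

$11.83

E[payout] = (13/18)·1 + (5/18)·40 = 71/6
≈ $11.83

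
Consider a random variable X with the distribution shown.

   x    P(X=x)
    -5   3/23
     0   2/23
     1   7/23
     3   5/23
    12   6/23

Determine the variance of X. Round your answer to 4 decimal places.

E[X] = (3/23)·(-5) + (2/23)·0 + (7/23)·1 + (5/23)·3 + (6/23)·12 = 79/23
E[X²] = (3/23)·25 + (2/23)·0 + (7/23)·1 + (5/23)·9 + (6/23)·144 = 991/23
Var(X) = 991/23 − (79/23)² = 16552/529 ≈ 31.2892

31.2892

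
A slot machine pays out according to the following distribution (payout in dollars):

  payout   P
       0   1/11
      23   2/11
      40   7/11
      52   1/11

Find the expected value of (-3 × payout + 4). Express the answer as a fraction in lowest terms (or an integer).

-1090/11

E[-3x+4] = (1/11)·4 + (2/11)·(-65) + (7/11)·(-116) + (1/11)·(-152)
     = -1090/11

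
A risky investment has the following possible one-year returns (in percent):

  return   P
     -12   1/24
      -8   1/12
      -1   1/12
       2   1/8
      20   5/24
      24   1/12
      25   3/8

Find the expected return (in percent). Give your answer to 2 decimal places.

14.54

E[X] = (1/24)·(-12) + (1/12)·(-8) + (1/12)·(-1) + (1/8)·2 + (5/24)·20 + (1/12)·24 + (3/8)·25
     = 349/24 ≈ 14.54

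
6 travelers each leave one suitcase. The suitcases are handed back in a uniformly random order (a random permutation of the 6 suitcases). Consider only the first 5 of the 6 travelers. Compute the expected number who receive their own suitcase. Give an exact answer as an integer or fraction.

5/6

Let Xᵢ = 1 if person i gets their own suitcase. For each i, P(Xᵢ=1) = 1/6.
By linearity of expectation, E[X₁+…+X_5] = 5·(1/6) = 5/6.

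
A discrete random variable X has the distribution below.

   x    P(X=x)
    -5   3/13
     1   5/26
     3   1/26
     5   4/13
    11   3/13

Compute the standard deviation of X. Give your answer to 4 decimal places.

E[X] = 42/13, E[X²] = 545/13
Var(X) = E[X²] − (E[X])² = 545/13 − 1764/169 = 5321/169
SD(X) = √(5321/169) ≈ 5.6112

5.6112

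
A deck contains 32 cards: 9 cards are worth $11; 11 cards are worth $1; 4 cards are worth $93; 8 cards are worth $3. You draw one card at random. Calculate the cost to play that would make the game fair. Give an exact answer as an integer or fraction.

253/16 dollars

E[payout] = (9/32)·11 + (11/32)·1 + (4/32)·93 + (8/32)·3 = 253/16
Fair fee = E[payout] = 253/16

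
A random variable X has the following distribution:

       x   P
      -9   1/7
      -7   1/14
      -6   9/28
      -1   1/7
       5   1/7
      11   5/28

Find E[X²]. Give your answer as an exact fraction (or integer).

E[X²] = (1/7)·81 + (1/14)·49 + (9/28)·36 + (1/7)·1 + (1/7)·25 + (5/28)·121
     = 1455/28

1455/28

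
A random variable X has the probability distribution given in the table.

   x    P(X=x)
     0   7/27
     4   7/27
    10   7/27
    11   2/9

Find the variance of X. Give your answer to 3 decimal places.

E[X] = (7/27)·0 + (7/27)·4 + (7/27)·10 + (2/9)·11 = 164/27
E[X²] = (7/27)·0 + (7/27)·16 + (7/27)·100 + (2/9)·121 = 1538/27
Var(X) = 1538/27 − (164/27)² = 14630/729 ≈ 20.069

20.069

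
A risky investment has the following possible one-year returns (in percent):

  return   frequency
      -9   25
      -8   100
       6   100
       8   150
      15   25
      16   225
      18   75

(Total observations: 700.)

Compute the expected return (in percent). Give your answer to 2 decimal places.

8.71

Total = 700, so P(return=-9) = 25/700, etc.
E[X] = (1/28)·(-9) + (1/7)·(-8) + (1/7)·6 + (3/14)·8 + (1/28)·15 + (9/28)·16 + (3/28)·18
     = 61/7 ≈ 8.71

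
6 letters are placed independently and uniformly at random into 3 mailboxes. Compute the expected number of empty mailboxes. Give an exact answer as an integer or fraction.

64/243

Let Xⱼ=1 if mailbox j is empty. P(Xⱼ=1) = ((3-1)/3)^6 = 64/729.
By linearity, E[#empty] = 3·64/729 = 64/243.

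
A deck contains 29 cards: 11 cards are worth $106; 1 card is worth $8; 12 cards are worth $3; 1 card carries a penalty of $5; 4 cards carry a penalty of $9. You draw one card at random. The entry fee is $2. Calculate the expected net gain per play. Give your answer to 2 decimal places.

$38.31

E[payout] = (11/29)·106 + (1/29)·8 + (12/29)·3 + (1/29)·(-5) + (4/29)·(-9) = 1169/29
Expected profit = 1169/29 − 2 = 1111/29 ≈ $38.31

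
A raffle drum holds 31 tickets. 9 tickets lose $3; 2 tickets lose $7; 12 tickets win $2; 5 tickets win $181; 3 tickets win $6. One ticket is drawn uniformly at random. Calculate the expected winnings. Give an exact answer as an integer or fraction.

E[payout] = (9/31)·(-3) + (2/31)·(-7) + (12/31)·2 + (5/31)·181 + (3/31)·6 = 906/31

906/31 dollars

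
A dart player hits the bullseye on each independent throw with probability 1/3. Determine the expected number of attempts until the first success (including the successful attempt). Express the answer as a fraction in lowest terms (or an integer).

3

For a geometric distribution, E[trials] = 1/p = 1/(1/3) = 3.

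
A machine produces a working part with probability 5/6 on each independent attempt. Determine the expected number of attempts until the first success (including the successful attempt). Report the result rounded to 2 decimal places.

For a geometric distribution, E[trials] = 1/p = 1/(5/6) = 6/5.
≈ 1.20

1.20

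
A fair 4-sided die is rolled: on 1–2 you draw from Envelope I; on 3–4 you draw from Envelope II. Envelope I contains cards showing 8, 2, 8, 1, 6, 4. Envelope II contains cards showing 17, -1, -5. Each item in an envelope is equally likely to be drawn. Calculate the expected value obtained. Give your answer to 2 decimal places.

4.25

E[X | Envelope I] = (8 + 2 + 8 + 1 + 6 + 4)/6 = 29/6
E[X | Envelope II] = (17 − 1 − 5)/3 = 11/3
E[X] = (1/2)·29/6 + (1/2)·11/3 = 17/4 ≈ 4.25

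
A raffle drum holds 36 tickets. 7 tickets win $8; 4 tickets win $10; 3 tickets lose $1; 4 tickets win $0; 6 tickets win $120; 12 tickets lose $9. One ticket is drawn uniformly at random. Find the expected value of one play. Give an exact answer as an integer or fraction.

E[payout] = (7/36)·8 + (4/36)·10 + (3/36)·(-1) + (4/36)·0 + (6/36)·120 + (12/36)·(-9) = 235/12

235/12 dollars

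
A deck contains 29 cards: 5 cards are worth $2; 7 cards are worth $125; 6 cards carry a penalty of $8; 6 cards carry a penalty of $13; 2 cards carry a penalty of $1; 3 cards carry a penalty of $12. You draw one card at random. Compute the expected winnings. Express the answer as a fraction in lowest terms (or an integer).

721/29 dollars

E[payout] = (5/29)·2 + (7/29)·125 + (6/29)·(-8) + (6/29)·(-13) + (2/29)·(-1) + (3/29)·(-12) = 721/29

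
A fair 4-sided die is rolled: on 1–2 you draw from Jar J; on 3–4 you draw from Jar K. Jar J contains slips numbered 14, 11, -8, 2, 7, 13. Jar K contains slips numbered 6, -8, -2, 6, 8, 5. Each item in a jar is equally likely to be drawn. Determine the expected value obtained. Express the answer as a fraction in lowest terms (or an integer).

9/2

E[X | Jar J] = (14 + 11 − 8 + 2 + 7 + 13)/6 = 13/2
E[X | Jar K] = (6 − 8 − 2 + 6 + 8 + 5)/6 = 5/2
E[X] = (1/2)·13/2 + (1/2)·5/2 = 9/2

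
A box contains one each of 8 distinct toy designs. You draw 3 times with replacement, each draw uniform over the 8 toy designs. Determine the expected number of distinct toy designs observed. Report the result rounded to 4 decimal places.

Let Xⱼ=1 if type j appears at least once. P(Xⱼ=1) = 1 − ((8−1)/8)^3 = 169/512.
E[#distinct] = 8·169/512 = 169/64.
≈ 2.6406

2.6406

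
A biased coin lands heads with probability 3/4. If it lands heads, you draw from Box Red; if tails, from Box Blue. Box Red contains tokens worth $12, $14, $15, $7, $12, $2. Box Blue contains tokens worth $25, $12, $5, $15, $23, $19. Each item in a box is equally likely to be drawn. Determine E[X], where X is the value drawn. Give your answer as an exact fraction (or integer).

95/8 dollars

E[X | Box Red] = (12 + 14 + 15 + 7 + 12 + 2)/6 = 31/3
E[X | Box Blue] = (25 + 12 + 5 + 15 + 23 + 19)/6 = 33/2
E[X] = (3/4)·31/3 + (1/4)·33/2 = 95/8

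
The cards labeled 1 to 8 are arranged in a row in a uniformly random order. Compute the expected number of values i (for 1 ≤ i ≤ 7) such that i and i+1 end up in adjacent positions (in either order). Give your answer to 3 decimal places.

1.750

For each i ∈ {1,…,7}, let Xᵢ = 1 if i and i+1 are adjacent. P(Xᵢ=1) = 2·(8−1)!/8! = 2/8.
By linearity, E[ΣXᵢ] = (7)·(2/8) = 7/4.
≈ 1.750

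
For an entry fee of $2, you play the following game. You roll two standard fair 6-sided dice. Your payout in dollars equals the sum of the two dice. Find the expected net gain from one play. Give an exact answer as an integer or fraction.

Distribution of the sum of the two dice: 2 w.p. 1/36, 3 w.p. 1/18, 4 w.p. 1/12, 5 w.p. 1/9, 6 w.p. 5/36, 7 w.p. 1/6, …
E[payout] = (1/36)·2 + (1/18)·3 + (1/12)·4 + (1/9)·5 + (5/36)·6 + (1/6)·7 + (5/36)·8 + (1/9)·9 + (1/12)·10 + (1/18)·11 + (1/36)·12 = 7
Expected profit = 7 − 2 = 5

$5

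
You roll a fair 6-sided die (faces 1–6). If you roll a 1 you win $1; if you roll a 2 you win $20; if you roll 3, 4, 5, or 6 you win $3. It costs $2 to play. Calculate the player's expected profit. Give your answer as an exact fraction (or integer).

E[payout] = (1/6)·1 + (2/3)·3 + (1/6)·20 = 11/2
Expected profit = 11/2 − 2 = 7/2

7/2 dollars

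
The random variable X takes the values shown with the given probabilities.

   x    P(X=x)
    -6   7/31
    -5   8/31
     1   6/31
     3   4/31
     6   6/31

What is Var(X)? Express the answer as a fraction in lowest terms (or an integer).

E[X] = (7/31)·(-6) + (8/31)·(-5) + (6/31)·1 + (4/31)·3 + (6/31)·6 = -28/31
E[X²] = (7/31)·36 + (8/31)·25 + (6/31)·1 + (4/31)·9 + (6/31)·36 = 710/31
Var(X) = 710/31 − (-28/31)² = 21226/961

21226/961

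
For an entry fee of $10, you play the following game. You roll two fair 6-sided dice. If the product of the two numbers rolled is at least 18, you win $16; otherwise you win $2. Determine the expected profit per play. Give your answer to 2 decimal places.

E[payout] = (13/18)·2 + (5/18)·16 = 53/9
Expected profit = 53/9 − 10 = -37/9 ≈ -$4.11

-$4.11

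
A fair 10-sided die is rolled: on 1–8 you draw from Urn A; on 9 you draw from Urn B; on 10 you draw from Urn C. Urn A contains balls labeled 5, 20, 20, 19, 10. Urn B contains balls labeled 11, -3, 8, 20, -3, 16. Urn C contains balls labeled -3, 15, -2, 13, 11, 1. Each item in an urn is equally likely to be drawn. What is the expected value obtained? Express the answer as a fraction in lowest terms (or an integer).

331/25

E[X | Urn A] = (5 + 20 + 20 + 19 + 10)/5 = 74/5
E[X | Urn B] = (11 − 3 + 8 + 20 − 3 + 16)/6 = 49/6
E[X | Urn C] = (-3 + 15 − 2 + 13 + 11 + 1)/6 = 35/6
E[X] = (4/5)·74/5 + (1/10)·49/6 + (1/10)·35/6 = 331/25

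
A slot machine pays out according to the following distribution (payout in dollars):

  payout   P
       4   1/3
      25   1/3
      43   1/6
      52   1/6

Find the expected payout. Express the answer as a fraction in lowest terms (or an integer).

E[X] = (1/3)·4 + (1/3)·25 + (1/6)·43 + (1/6)·52
     = 51/2

51/2 dollars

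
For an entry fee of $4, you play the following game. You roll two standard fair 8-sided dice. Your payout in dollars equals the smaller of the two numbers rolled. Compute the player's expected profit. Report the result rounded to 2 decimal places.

Distribution of the smaller of the two numbers rolled: 1 w.p. 15/64, 2 w.p. 13/64, 3 w.p. 11/64, 4 w.p. 9/64, 5 w.p. 7/64, 6 w.p. 5/64, …
E[payout] = (15/64)·1 + (13/64)·2 + (11/64)·3 + (9/64)·4 + (7/64)·5 + (5/64)·6 + (3/64)·7 + (1/64)·8 = 51/16
Expected profit = 51/16 − 4 = -13/16 ≈ -$0.81

-$0.81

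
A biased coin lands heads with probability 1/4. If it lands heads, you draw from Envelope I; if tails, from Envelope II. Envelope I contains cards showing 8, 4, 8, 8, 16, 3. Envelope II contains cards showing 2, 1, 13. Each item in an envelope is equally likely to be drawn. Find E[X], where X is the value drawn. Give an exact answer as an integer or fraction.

143/24

E[X | Envelope I] = (8 + 4 + 8 + 8 + 16 + 3)/6 = 47/6
E[X | Envelope II] = (2 + 1 + 13)/3 = 16/3
E[X] = (1/4)·47/6 + (3/4)·16/3 = 143/24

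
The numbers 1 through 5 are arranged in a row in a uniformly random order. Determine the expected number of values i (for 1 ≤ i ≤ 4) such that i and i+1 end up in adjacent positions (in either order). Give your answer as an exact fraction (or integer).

8/5

For each i ∈ {1,…,4}, let Xᵢ = 1 if i and i+1 are adjacent. P(Xᵢ=1) = 2·(5−1)!/5! = 2/5.
By linearity, E[ΣXᵢ] = (4)·(2/5) = 8/5.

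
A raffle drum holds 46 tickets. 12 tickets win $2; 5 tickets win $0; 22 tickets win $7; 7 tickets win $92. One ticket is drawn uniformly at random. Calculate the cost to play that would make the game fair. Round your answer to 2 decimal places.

$17.87

E[payout] = (12/46)·2 + (5/46)·0 + (22/46)·7 + (7/46)·92 = 411/23
Fair fee = E[payout] = 411/23 ≈ $17.87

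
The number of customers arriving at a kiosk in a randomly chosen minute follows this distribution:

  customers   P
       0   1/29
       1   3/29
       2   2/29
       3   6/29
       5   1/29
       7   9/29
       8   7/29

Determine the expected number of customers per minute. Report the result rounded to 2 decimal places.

E[X] = (1/29)·0 + (3/29)·1 + (2/29)·2 + (6/29)·3 + (1/29)·5 + (9/29)·7 + (7/29)·8
     = 149/29 ≈ 5.14

5.14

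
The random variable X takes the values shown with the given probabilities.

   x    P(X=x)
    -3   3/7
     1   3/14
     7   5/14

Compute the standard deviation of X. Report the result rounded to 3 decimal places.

4.419

E[X] = 10/7, E[X²] = 151/7
Var(X) = E[X²] − (E[X])² = 151/7 − 100/49 = 957/49
SD(X) = √(957/49) ≈ 4.419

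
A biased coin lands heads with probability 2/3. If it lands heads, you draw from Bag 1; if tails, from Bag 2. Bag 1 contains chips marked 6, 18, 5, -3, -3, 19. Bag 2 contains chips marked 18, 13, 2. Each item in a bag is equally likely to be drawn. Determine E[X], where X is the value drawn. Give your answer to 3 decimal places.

E[X | Bag 1] = (6 + 18 + 5 − 3 − 3 + 19)/6 = 7
E[X | Bag 2] = (18 + 13 + 2)/3 = 11
E[X] = (2/3)·7 + (1/3)·11 = 25/3 ≈ 8.333

8.333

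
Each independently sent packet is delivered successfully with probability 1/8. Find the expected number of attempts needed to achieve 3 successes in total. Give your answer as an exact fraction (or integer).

24

By linearity (sum of 3 independent geometric waits), E[trials] = 3/p = 3/(1/8) = 24.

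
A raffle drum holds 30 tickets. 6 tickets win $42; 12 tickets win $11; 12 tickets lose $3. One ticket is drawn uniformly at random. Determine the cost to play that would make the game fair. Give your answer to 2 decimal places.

E[payout] = (6/30)·42 + (12/30)·11 + (12/30)·(-3) = 58/5
Fair fee = E[payout] = 58/5 ≈ $11.60

$11.60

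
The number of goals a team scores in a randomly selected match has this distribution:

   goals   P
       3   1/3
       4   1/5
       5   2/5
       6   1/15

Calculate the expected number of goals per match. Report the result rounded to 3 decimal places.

4.200

E[X] = (1/3)·3 + (1/5)·4 + (2/5)·5 + (1/15)·6
     = 21/5 ≈ 4.200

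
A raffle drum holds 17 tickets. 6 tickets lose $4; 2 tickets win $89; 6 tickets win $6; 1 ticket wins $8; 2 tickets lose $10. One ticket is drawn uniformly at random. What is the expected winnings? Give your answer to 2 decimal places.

E[payout] = (6/17)·(-4) + (2/17)·89 + (6/17)·6 + (1/17)·8 + (2/17)·(-10) = 178/17
≈ $10.47

$10.47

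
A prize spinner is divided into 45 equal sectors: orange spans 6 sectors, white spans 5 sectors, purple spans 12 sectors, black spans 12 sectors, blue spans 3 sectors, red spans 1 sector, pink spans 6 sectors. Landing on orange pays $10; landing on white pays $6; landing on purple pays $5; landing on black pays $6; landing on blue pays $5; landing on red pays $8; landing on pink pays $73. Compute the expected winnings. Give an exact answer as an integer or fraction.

683/45 dollars

E[payout] = (6/45)·10 + (5/45)·6 + (12/45)·5 + (12/45)·6 + (3/45)·5 + (1/45)·8 + (6/45)·73 = 683/45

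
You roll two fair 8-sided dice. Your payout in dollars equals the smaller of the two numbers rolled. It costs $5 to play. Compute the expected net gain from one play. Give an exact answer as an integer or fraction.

Distribution of the smaller of the two numbers rolled: 1 w.p. 15/64, 2 w.p. 13/64, 3 w.p. 11/64, 4 w.p. 9/64, 5 w.p. 7/64, 6 w.p. 5/64, …
E[payout] = (15/64)·1 + (13/64)·2 + (11/64)·3 + (9/64)·4 + (7/64)·5 + (5/64)·6 + (3/64)·7 + (1/64)·8 = 51/16
Expected profit = 51/16 − 5 = -29/16

-29/16 dollars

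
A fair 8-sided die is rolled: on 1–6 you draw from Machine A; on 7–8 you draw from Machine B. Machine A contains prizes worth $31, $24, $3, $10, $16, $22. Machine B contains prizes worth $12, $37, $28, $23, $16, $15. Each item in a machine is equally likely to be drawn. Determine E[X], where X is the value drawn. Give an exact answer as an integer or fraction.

E[X | Machine A] = (31 + 24 + 3 + 10 + 16 + 22)/6 = 53/3
E[X | Machine B] = (12 + 37 + 28 + 23 + 16 + 15)/6 = 131/6
E[X] = (3/4)·53/3 + (1/4)·131/6 = 449/24

449/24 dollars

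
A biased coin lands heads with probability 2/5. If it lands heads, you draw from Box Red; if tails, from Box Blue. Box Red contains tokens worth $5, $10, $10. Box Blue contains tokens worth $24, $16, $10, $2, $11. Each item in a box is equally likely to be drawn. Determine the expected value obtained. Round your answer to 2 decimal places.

$10.89

E[X | Box Red] = (5 + 10 + 10)/3 = 25/3
E[X | Box Blue] = (24 + 16 + 10 + 2 + 11)/5 = 63/5
E[X] = (2/5)·25/3 + (3/5)·63/5 = 817/75 ≈ 10.89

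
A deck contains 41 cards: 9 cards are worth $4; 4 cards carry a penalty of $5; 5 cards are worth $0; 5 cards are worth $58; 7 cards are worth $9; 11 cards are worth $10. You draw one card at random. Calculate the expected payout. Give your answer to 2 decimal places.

E[payout] = (9/41)·4 + (4/41)·(-5) + (5/41)·0 + (5/41)·58 + (7/41)·9 + (11/41)·10 = 479/41
≈ $11.68

$11.68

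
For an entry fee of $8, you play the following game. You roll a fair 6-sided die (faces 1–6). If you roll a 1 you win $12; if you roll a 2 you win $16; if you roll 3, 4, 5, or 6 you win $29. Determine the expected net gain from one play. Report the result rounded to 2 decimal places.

E[payout] = (1/6)·12 + (1/6)·16 + (2/3)·29 = 24
Expected profit = 24 − 8 = 16 ≈ $16.00

$16.00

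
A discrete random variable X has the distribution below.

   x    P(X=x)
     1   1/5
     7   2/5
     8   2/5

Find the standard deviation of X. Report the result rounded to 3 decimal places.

E[X] = 31/5, E[X²] = 227/5
Var(X) = E[X²] − (E[X])² = 227/5 − 961/25 = 174/25
SD(X) = √(174/25) ≈ 2.638

2.638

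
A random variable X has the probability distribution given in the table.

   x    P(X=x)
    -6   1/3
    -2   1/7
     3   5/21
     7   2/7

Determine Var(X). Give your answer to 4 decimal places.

E[X] = (1/3)·(-6) + (1/7)·(-2) + (5/21)·3 + (2/7)·7 = 3/7
E[X²] = (1/3)·36 + (1/7)·4 + (5/21)·9 + (2/7)·49 = 201/7
Var(X) = 201/7 − (3/7)² = 1398/49 ≈ 28.5306

28.5306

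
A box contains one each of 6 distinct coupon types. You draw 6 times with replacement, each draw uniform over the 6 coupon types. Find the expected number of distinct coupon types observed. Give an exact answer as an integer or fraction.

Let Xⱼ=1 if type j appears at least once. P(Xⱼ=1) = 1 − ((6−1)/6)^6 = 31031/46656.
E[#distinct] = 6·31031/46656 = 31031/7776.

31031/7776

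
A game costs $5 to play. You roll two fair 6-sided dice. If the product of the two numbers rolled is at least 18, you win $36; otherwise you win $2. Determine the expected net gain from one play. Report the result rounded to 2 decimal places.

E[payout] = (13/18)·2 + (5/18)·36 = 103/9
Expected profit = 103/9 − 5 = 58/9 ≈ $6.44

$6.44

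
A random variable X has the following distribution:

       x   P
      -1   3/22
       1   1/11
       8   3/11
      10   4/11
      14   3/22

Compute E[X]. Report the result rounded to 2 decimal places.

7.68

E[X] = (3/22)·(-1) + (1/11)·1 + (3/11)·8 + (4/11)·10 + (3/22)·14
     = 169/22 ≈ 7.68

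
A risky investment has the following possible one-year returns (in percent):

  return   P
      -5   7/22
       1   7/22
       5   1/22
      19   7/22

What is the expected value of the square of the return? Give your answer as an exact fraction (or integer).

E[X²] = (7/22)·25 + (7/22)·1 + (1/22)·25 + (7/22)·361
     = 1367/11

1367/11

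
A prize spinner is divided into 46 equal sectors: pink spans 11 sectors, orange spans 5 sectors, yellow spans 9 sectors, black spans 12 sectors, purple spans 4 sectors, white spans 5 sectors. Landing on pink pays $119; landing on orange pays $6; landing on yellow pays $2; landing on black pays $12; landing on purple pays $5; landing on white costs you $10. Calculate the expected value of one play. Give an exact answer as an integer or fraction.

1471/46 dollars

E[payout] = (11/46)·119 + (5/46)·6 + (9/46)·2 + (12/46)·12 + (4/46)·5 + (5/46)·(-10) = 1471/46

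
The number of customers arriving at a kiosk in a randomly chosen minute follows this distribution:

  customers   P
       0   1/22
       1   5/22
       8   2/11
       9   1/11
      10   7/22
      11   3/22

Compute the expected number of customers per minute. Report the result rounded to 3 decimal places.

E[X] = (1/22)·0 + (5/22)·1 + (2/11)·8 + (1/11)·9 + (7/22)·10 + (3/22)·11
     = 79/11 ≈ 7.182

7.182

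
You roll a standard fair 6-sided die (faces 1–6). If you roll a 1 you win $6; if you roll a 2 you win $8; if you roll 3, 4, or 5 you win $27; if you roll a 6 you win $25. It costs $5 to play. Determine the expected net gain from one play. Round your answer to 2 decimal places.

E[payout] = (1/6)·6 + (1/6)·8 + (1/6)·25 + (1/2)·27 = 20
Expected profit = 20 − 5 = 15 ≈ $15.00

$15.00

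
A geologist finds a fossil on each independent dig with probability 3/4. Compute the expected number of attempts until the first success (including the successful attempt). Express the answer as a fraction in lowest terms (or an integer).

For a geometric distribution, E[trials] = 1/p = 1/(3/4) = 4/3.

4/3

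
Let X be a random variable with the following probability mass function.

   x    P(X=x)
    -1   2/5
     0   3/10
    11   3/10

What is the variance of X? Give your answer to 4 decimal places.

28.2900

E[X] = (2/5)·(-1) + (3/10)·0 + (3/10)·11 = 29/10
E[X²] = (2/5)·1 + (3/10)·0 + (3/10)·121 = 367/10
Var(X) = 367/10 − (29/10)² = 2829/100 ≈ 28.2900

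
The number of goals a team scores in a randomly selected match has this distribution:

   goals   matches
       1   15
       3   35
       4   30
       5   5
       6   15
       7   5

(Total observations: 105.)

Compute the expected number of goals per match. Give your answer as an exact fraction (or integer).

26/7

Total = 105, so P(goals=1) = 15/105, etc.
E[X] = (1/7)·1 + (1/3)·3 + (2/7)·4 + (1/21)·5 + (1/7)·6 + (1/21)·7
     = 26/7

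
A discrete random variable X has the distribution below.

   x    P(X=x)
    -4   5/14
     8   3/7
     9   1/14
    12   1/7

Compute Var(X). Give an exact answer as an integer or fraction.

E[X] = (5/14)·(-4) + (3/7)·8 + (1/14)·9 + (1/7)·12 = 61/14
E[X²] = (5/14)·16 + (3/7)·64 + (1/14)·81 + (1/7)·144 = 119/2
Var(X) = 119/2 − (61/14)² = 7941/196

7941/196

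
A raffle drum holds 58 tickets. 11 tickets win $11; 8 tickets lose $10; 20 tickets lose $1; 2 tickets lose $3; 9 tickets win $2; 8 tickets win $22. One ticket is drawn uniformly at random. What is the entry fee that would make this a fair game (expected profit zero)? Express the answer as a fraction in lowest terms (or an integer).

209/58 dollars

E[payout] = (11/58)·11 + (8/58)·(-10) + (20/58)·(-1) + (2/58)·(-3) + (9/58)·2 + (8/58)·22 = 209/58
Fair fee = E[payout] = 209/58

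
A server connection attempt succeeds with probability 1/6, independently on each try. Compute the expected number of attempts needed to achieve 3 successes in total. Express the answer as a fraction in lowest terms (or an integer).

18

By linearity (sum of 3 independent geometric waits), E[trials] = 3/p = 3/(1/6) = 18.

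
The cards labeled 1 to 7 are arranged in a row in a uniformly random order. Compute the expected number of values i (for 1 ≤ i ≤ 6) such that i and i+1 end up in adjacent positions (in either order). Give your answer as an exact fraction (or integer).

For each i ∈ {1,…,6}, let Xᵢ = 1 if i and i+1 are adjacent. P(Xᵢ=1) = 2·(7−1)!/7! = 2/7.
By linearity, E[ΣXᵢ] = (6)·(2/7) = 12/7.

12/7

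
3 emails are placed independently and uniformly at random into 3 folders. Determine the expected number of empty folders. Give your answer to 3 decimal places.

0.889

Let Xⱼ=1 if folder j is empty. P(Xⱼ=1) = ((3-1)/3)^3 = 8/27.
By linearity, E[#empty] = 3·8/27 = 8/9.
≈ 0.889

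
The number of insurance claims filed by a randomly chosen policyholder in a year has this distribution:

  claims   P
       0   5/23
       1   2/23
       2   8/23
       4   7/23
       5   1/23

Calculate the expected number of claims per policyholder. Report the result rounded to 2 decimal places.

2.22

E[X] = (5/23)·0 + (2/23)·1 + (8/23)·2 + (7/23)·4 + (1/23)·5
     = 51/23 ≈ 2.22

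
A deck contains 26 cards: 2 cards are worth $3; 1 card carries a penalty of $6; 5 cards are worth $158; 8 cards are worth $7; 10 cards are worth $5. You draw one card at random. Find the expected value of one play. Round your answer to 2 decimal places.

$34.46

E[payout] = (2/26)·3 + (1/26)·(-6) + (5/26)·158 + (8/26)·7 + (10/26)·5 = 448/13
≈ $34.46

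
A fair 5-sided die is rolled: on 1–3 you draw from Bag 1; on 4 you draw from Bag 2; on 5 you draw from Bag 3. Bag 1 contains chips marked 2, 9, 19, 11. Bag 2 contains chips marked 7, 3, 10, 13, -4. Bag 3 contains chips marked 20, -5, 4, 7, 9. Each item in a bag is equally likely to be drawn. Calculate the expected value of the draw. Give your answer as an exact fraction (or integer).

E[X | Bag 1] = (2 + 9 + 19 + 11)/4 = 41/4
E[X | Bag 2] = (7 + 3 + 10 + 13 − 4)/5 = 29/5
E[X | Bag 3] = (20 − 5 + 4 + 7 + 9)/5 = 7
E[X] = (3/5)·41/4 + (1/5)·29/5 + (1/5)·7 = 871/100

871/100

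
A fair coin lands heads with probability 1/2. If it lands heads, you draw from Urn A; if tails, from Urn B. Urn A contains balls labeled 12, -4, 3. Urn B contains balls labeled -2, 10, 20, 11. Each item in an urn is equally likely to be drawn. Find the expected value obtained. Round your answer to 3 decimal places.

E[X | Urn A] = (12 − 4 + 3)/3 = 11/3
E[X | Urn B] = (-2 + 10 + 20 + 11)/4 = 39/4
E[X] = (1/2)·11/3 + (1/2)·39/4 = 161/24 ≈ 6.708

6.708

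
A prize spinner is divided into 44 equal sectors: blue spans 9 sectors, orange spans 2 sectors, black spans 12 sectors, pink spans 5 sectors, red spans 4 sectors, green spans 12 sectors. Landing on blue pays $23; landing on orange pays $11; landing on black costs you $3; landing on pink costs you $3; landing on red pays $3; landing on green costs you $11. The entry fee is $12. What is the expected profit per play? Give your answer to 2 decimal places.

E[payout] = (9/44)·23 + (2/44)·11 + (12/44)·(-3) + (5/44)·(-3) + (4/44)·3 + (12/44)·(-11) = 29/22
Expected profit = 29/22 − 12 = -235/22 ≈ -$10.68

-$10.68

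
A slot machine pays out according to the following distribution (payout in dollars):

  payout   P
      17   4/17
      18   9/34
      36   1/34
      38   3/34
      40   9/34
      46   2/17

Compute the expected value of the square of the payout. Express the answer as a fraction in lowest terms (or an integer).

16860/17

E[X²] = (4/17)·289 + (9/34)·324 + (1/34)·1296 + (3/34)·1444 + (9/34)·1600 + (2/17)·2116
     = 16860/17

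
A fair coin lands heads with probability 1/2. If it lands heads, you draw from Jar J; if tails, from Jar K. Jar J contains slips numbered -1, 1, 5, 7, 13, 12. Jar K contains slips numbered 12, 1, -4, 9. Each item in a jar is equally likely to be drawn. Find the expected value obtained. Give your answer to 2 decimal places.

5.33

E[X | Jar J] = (-1 + 1 + 5 + 7 + 13 + 12)/6 = 37/6
E[X | Jar K] = (12 + 1 − 4 + 9)/4 = 9/2
E[X] = (1/2)·37/6 + (1/2)·9/2 = 16/3 ≈ 5.33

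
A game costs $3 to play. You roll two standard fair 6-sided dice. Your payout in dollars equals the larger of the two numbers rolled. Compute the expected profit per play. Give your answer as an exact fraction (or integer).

Distribution of the larger of the two numbers rolled: 1 w.p. 1/36, 2 w.p. 1/12, 3 w.p. 5/36, 4 w.p. 7/36, 5 w.p. 1/4, 6 w.p. 11/36
E[payout] = (1/36)·1 + (1/12)·2 + (5/36)·3 + (7/36)·4 + (1/4)·5 + (11/36)·6 = 161/36
Expected profit = 161/36 − 3 = 53/36

53/36 dollars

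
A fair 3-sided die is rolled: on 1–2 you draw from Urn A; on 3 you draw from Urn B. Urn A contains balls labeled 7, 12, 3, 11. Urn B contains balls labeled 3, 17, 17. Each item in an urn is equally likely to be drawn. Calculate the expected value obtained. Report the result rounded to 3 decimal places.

9.611

E[X | Urn A] = (7 + 12 + 3 + 11)/4 = 33/4
E[X | Urn B] = (3 + 17 + 17)/3 = 37/3
E[X] = (2/3)·33/4 + (1/3)·37/3 = 173/18 ≈ 9.611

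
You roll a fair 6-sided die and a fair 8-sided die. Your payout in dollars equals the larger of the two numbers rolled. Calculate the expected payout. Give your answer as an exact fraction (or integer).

Distribution of the larger of the two numbers rolled: 1 w.p. 1/48, 2 w.p. 1/16, 3 w.p. 5/48, 4 w.p. 7/48, 5 w.p. 3/16, 6 w.p. 11/48, …
E[payout] = (1/48)·1 + (1/16)·2 + (5/48)·3 + (7/48)·4 + (3/16)·5 + (11/48)·6 + (1/8)·7 + (1/8)·8 = 251/48

251/48 dollars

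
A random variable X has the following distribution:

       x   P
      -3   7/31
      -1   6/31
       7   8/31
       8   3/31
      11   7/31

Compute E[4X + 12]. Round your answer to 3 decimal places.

28.774

E[4x+12] = (7/31)·0 + (6/31)·8 + (8/31)·40 + (3/31)·44 + (7/31)·56
     = 892/31 ≈ 28.774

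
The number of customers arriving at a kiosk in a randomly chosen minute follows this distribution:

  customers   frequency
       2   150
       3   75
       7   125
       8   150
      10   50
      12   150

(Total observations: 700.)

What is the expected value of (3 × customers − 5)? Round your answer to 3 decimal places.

16.000

Total = 700, so P(customers=2) = 150/700, etc.
E[3x-5] = (3/14)·1 + (3/28)·4 + (5/28)·16 + (3/14)·19 + (1/14)·25 + (3/14)·31
     = 16 ≈ 16.000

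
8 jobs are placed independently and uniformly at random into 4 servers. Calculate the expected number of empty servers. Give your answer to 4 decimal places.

Let Xⱼ=1 if server j is empty. P(Xⱼ=1) = ((4-1)/4)^8 = 6561/65536.
By linearity, E[#empty] = 4·6561/65536 = 6561/16384.
≈ 0.4005

0.4005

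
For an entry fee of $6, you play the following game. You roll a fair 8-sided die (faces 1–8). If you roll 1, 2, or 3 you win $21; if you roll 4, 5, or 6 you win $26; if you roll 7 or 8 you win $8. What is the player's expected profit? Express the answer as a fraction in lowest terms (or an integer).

E[payout] = (1/4)·8 + (3/8)·21 + (3/8)·26 = 157/8
Expected profit = 157/8 − 6 = 109/8

109/8 dollars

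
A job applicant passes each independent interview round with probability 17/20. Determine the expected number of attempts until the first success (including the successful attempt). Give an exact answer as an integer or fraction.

20/17

For a geometric distribution, E[trials] = 1/p = 1/(17/20) = 20/17.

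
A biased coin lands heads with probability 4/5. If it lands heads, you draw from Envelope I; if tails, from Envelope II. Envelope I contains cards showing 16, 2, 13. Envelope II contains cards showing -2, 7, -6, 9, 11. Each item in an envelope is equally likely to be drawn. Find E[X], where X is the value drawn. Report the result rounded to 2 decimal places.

9.03

E[X | Envelope I] = (16 + 2 + 13)/3 = 31/3
E[X | Envelope II] = (-2 + 7 − 6 + 9 + 11)/5 = 19/5
E[X] = (4/5)·31/3 + (1/5)·19/5 = 677/75 ≈ 9.03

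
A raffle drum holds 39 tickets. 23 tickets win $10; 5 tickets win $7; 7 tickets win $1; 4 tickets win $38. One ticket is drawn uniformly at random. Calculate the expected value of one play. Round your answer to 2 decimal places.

$10.87

E[payout] = (23/39)·10 + (5/39)·7 + (7/39)·1 + (4/39)·38 = 424/39
≈ $10.87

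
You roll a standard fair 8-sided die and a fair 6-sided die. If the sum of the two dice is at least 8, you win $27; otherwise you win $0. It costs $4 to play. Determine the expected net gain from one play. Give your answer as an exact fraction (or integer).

179/16 dollars

E[payout] = (7/16)·0 + (9/16)·27 = 243/16
Expected profit = 243/16 − 4 = 179/16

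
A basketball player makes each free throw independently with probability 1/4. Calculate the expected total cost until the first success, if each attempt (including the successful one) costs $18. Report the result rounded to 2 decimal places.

$72.00

E[#attempts] = 1/p = 4; E[cost] = 18·4 = 72.
≈ 72.00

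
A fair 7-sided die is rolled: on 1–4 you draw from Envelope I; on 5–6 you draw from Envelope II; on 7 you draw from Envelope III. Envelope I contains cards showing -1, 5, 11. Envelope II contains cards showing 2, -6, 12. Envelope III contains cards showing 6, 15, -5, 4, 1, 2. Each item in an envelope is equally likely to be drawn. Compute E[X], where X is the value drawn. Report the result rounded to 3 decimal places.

E[X | Envelope I] = (-1 + 5 + 11)/3 = 5
E[X | Envelope II] = (2 − 6 + 12)/3 = 8/3
E[X | Envelope III] = (6 + 15 − 5 + 4 + 1 + 2)/6 = 23/6
E[X] = (4/7)·5 + (2/7)·8/3 + (1/7)·23/6 = 25/6 ≈ 4.167

4.167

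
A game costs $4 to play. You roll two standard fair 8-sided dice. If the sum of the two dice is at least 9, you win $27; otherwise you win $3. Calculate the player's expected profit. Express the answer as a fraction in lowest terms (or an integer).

E[payout] = (7/16)·3 + (9/16)·27 = 33/2
Expected profit = 33/2 − 4 = 25/2

25/2 dollars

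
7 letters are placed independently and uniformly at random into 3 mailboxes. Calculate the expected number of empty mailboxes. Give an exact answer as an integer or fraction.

Let Xⱼ=1 if mailbox j is empty. P(Xⱼ=1) = ((3-1)/3)^7 = 128/2187.
By linearity, E[#empty] = 3·128/2187 = 128/729.

128/729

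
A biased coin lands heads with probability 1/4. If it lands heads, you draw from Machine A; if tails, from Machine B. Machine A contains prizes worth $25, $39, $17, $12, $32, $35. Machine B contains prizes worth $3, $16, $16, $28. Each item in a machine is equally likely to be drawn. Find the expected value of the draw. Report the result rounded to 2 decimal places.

E[X | Machine A] = (25 + 39 + 17 + 12 + 32 + 35)/6 = 80/3
E[X | Machine B] = (3 + 16 + 16 + 28)/4 = 63/4
E[X] = (1/4)·80/3 + (3/4)·63/4 = 887/48 ≈ 18.48

$18.48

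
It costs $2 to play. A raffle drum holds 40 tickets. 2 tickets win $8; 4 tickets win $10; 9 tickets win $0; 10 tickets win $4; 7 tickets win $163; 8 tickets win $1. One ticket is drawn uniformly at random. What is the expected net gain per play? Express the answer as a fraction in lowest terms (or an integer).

233/8 dollars

E[payout] = (2/40)·8 + (4/40)·10 + (9/40)·0 + (10/40)·4 + (7/40)·163 + (8/40)·1 = 249/8
Expected profit = 249/8 − 2 = 233/8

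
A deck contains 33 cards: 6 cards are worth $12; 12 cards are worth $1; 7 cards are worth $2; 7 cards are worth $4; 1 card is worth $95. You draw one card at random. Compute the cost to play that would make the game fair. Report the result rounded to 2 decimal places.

$6.70

E[payout] = (6/33)·12 + (12/33)·1 + (7/33)·2 + (7/33)·4 + (1/33)·95 = 221/33
Fair fee = E[payout] = 221/33 ≈ $6.70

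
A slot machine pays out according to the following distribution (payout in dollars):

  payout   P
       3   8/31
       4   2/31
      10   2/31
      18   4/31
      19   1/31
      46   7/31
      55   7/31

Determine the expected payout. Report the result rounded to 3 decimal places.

E[X] = (8/31)·3 + (2/31)·4 + (2/31)·10 + (4/31)·18 + (1/31)·19 + (7/31)·46 + (7/31)·55
     = 850/31 ≈ 27.419

$27.419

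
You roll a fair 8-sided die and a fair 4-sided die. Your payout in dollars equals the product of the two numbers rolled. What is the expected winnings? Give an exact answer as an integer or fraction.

45/4 dollars

Distribution of the product of the two numbers rolled: 1 w.p. 1/32, 2 w.p. 1/16, 3 w.p. 1/16, 4 w.p. 3/32, 5 w.p. 1/32, 6 w.p. 3/32, …
E[payout] = (1/32)·1 + (1/16)·2 + (1/16)·3 + (3/32)·4 + (1/32)·5 + (3/32)·6 + (1/32)·7 + (3/32)·8 + (1/32)·9 + (1/32)·10 + (3/32)·12 + (1/32)·14 + (1/32)·15 + (1/16)·16 + (1/32)·18 + (1/32)·20 + (1/32)·21 + (1/16)·24 + (1/32)·28 + (1/32)·32 = 45/4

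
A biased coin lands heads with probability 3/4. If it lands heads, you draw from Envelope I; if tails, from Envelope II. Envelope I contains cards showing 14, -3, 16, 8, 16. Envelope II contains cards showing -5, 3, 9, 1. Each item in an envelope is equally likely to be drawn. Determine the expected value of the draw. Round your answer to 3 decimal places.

E[X | Envelope I] = (14 − 3 + 16 + 8 + 16)/5 = 51/5
E[X | Envelope II] = (-5 + 3 + 9 + 1)/4 = 2
E[X] = (3/4)·51/5 + (1/4)·2 = 163/20 ≈ 8.150

8.150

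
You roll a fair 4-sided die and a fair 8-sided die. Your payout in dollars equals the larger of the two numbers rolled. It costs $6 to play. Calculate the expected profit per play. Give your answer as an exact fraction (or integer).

Distribution of the larger of the two numbers rolled: 1 w.p. 1/32, 2 w.p. 3/32, 3 w.p. 5/32, 4 w.p. 7/32, 5 w.p. 1/8, 6 w.p. 1/8, …
E[payout] = (1/32)·1 + (3/32)·2 + (5/32)·3 + (7/32)·4 + (1/8)·5 + (1/8)·6 + (1/8)·7 + (1/8)·8 = 77/16
Expected profit = 77/16 − 6 = -19/16

-19/16 dollars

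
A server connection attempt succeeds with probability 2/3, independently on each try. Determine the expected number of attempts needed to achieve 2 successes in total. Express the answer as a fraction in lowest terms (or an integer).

3

By linearity (sum of 2 independent geometric waits), E[trials] = 2/p = 2/(2/3) = 3.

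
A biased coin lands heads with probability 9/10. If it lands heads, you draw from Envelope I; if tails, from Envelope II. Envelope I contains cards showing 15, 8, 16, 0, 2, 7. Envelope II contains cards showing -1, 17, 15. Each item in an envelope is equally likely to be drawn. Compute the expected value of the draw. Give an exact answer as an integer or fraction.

E[X | Envelope I] = (15 + 8 + 16 + 0 + 2 + 7)/6 = 8
E[X | Envelope II] = (-1 + 17 + 15)/3 = 31/3
E[X] = (9/10)·8 + (1/10)·31/3 = 247/30

247/30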